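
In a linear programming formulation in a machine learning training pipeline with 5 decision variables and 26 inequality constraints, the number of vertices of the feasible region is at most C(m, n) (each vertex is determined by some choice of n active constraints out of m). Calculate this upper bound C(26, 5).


Each vertex corresponds to some choice of n active constraints out of m, so the number of vertices is at most C(m, n) = m! / (n!(m-n)!).
m = 26, n = 5
Numerator: 26 * 25 * 24 * 23 * 22
Denominator: 5! = 120
C(26, 5) = 65780


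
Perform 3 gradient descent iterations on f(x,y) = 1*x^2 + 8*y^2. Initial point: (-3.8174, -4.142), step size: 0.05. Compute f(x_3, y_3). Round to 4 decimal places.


Gradient descent on f(x,y) = 1*x^2 + 8*y^2.
Starting point: (-3.8174, -4.142), alpha = 0.05
Step 1: grad_x = 2*1*-3.8174 = -7.6348, grad_y = 2*8*-4.142 = -66.272
  x_1 = -3.8174 - 0.05*-7.6348 = -3.4357
  y_1 = -4.142 - 0.05*-66.272 = -0.8284
Step 2: grad_x = 2*1*-3.4357 = -6.8713, grad_y = 2*8*-0.8284 = -13.2544
  x_2 = -3.4357 - 0.05*-6.8713 = -3.0921
  y_2 = -0.8284 - 0.05*-13.2544 = -0.1657
Step 3: grad_x = 2*1*-3.0921 = -6.1842, grad_y = 2*8*-0.1657 = -2.6509
  x_3 = -3.0921 - 0.05*-6.1842 = -2.7829
  y_3 = -0.1657 - 0.05*-2.6509 = -0.0331
f(-2.7829, -0.0331) = 1*(-2.7829)^2 + 8*(-0.0331)^2 = 7.7532


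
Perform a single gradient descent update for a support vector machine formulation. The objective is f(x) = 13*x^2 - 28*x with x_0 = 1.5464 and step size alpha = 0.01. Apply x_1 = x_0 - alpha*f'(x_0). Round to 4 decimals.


We compute the gradient at x_0 and apply the update.
f'(x) = 26*x - 28
f'(1.5464) = 26*1.5464 - 28 = 12.2064
x_1 = 1.5464 - 0.01*12.2064 = 1.4243


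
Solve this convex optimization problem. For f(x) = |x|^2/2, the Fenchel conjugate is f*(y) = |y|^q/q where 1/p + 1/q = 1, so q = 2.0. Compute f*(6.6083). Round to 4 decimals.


The conjugate exponent q satisfies 1/p + 1/q = 1.
p = 2, so q = 2/(2 - 1) = 2.0
|y|^q = 6.6083^2.0 = 43.6696
f*(6.6083) = 43.6696 / 2.0 = 21.8348


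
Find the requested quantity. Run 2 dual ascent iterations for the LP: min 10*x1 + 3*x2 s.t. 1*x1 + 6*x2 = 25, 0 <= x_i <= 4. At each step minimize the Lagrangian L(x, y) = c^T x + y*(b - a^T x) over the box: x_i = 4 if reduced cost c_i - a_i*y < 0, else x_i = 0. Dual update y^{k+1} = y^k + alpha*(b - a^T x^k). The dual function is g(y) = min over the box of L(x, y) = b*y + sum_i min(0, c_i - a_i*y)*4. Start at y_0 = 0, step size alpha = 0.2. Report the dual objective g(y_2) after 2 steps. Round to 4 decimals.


Dual ascent for LP: min 10*x1 + 3*x2, 1*x1 + 6*x2 = 25, 0 <= x_i <= 4
Step 1: y^k = 0.0, reduced costs: (10.0, 3.0)
  x^k = (0.0, 0.0), subgradient = b - a^T x = 25.0
  y^{k+1} = 0.0 + 0.2*25.0 = 5.0
Step 2: y^k = 5.0, reduced costs: (5.0, -27.0)
  x^k = (0.0, 4.0), subgradient = b - a^T x = 1.0
  y^{k+1} = 5.0 + 0.2*1.0 = 5.2
Dual objective at y_2 = 5.2: reduced costs (4.8, -28.2), box minimizer x = (0.0, 4.0)
g(y_2) = b*y + (c1 - a1*y)*x1 + (c2 - a2*y)*x2 = 25*5.2 + 4.8*0.0 + (-28.2)*4.0 = 130.0 + 0.0 - 112.8 = 17.2


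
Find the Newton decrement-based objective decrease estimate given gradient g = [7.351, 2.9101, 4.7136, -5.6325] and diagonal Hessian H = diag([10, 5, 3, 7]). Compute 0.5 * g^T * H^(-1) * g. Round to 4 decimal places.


Step 1: H is diagonal, so H^(-1) * g = [0.7351, 0.582, 1.5712, -0.8046].
Step 2: g^T H^(-1) g = sum_i g_i^2 / H_ii
  = (7.351)^2/10 + (2.9101)^2/5 + (4.7136)^2/3 + (-5.6325)^2/7
  = 5.4037 + 1.6937 + 7.406 + 4.5322 = 19.0356
Step 3: Objective decrease = 0.5 * g^T H^(-1) g = 9.5178


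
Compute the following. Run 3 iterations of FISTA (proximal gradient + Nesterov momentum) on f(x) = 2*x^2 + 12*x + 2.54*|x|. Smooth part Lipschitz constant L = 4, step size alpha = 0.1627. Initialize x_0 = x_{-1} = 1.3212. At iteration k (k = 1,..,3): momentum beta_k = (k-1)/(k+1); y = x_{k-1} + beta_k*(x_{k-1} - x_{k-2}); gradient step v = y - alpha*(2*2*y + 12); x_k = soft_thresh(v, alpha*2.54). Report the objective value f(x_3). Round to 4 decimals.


FISTA on f(x) = 2*x^2 + 12*x + 2.54*|x|
L = 4, alpha = 0.1627
Iteration 1: beta = 0.0, y = 1.3212 + 0.0*(1.3212 - 1.3212) = 1.3212
  grad(y) = 17.2848, v = y - alpha*grad = -1.491
  prox(v) = soft_thresh(-1.491, 0.4133) = -1.0778
Iteration 2: beta = 0.3333, y = -1.0778 + 0.3333*(-1.0778 - 1.3212) = -1.8774
  grad(y) = 4.4902, v = y - alpha*grad = -2.608
  prox(v) = soft_thresh(-2.608, 0.4133) = -2.1947
Iteration 3: beta = 0.5, y = -2.1947 + 0.5*(-2.1947 + 1.0778) = -2.7532
  grad(y) = 0.9871, v = y - alpha*grad = -2.9138
  prox(v) = soft_thresh(-2.9138, 0.4133) = -2.5006
f(x_3) = 2*(-2.5006)^2 + 12*(-2.5006) + 2.54*|-2.5006| = -11.1497


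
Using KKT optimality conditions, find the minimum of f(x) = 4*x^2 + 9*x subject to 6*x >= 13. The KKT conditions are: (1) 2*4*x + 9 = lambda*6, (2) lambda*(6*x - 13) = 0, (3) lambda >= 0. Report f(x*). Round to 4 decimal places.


Step 1: Try lambda = 0 (constraint inactive).
x_unc = -9/(2*4) = -1.125
Check: 6*-1.125 = -6.75 < 13 -- violated!
Step 2: Constraint must be active: 6*x = 13
x* = 13/6 = 2.1667 (rounded; the exact value 13/6 is used below)
lambda = (2*4*(13/6) + 9)/6 = 4.3889
Step 3: Compute optimal value.
f(x*) = 4*(13/6)^2 + 9*(13/6) = 38.2778


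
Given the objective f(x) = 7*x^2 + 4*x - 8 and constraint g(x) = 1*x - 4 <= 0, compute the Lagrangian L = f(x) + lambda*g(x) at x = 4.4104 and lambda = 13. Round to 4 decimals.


Step 1: Evaluate f(x).
f(4.4104) = 7*4.4104^2 + 4*4.4104 - 8 = 145.803
Step 2: Evaluate g(x).
g(4.4104) = 1*4.4104 - 4 = 0.4104
Step 3: Compute Lagrangian.
L = 145.803 + 13*0.4104 = 151.1382


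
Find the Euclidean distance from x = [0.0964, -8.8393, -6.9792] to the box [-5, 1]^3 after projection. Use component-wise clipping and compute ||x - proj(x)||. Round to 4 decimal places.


Project each component onto [-5, 1].
clip(0.0964) = 0.0964, clip(-8.8393) = -5.0, clip(-6.9792) = -5.0
Projection = [0.0964, -5.0, -5.0]
Squared diffs: [0.0, 14.7402, 3.9172]
Distance = sqrt(18.6574) = 4.3194


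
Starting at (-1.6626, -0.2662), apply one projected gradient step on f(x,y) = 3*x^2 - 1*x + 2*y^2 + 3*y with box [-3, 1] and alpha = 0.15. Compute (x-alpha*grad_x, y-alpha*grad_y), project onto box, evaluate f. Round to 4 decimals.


Step 1: Compute gradient at (-1.6626, -0.2662).
grad_x = 2*3*-1.6626 - 1 = -10.9756
grad_y = 2*2*-0.2662 + 3 = 1.9352
Step 2: Gradient step.
x_raw = -1.6626 - 0.15*-10.9756 = -0.0163
y_raw = -0.2662 - 0.15*1.9352 = -0.5565
Step 3: Project onto [-3, 1].
x_proj = clip(-0.0163) = -0.0163
y_proj = clip(-0.5565) = -0.5565
Step 4: Evaluate f.
f(-0.0163, -0.5565) = -1.033


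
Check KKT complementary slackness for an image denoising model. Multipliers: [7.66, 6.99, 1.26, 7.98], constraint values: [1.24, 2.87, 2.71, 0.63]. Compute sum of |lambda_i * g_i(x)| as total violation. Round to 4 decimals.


KKT complementary slackness check:
lambda_1 * g_1 = 7.66 * 1.24 = 9.4984
lambda_2 * g_2 = 6.99 * 2.87 = 20.0613
lambda_3 * g_3 = 1.26 * 2.71 = 3.4146
lambda_4 * g_4 = 7.98 * 0.63 = 5.0274
Total violation = 9.4984 + 20.0613 + 3.4146 + 5.0274 = 38.0017


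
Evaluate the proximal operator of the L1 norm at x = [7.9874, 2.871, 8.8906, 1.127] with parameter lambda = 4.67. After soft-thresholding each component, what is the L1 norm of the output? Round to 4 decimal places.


Soft-thresholding with lambda = 4.67:
prox(7.9874) = sign(7.9874)*max(|7.9874| - 4.67, 0) = 3.3174
prox(2.871) = sign(2.871)*max(|2.871| - 4.67, 0) = 0.0
prox(8.8906) = sign(8.8906)*max(|8.8906| - 4.67, 0) = 4.2206
prox(1.127) = sign(1.127)*max(|1.127| - 4.67, 0) = 0.0
prox(x) = [3.3174, 0.0, 4.2206, 0.0]
||prox(x)||_1 = 3.3174 + 0.0 + 4.2206 + 0.0 = 7.538


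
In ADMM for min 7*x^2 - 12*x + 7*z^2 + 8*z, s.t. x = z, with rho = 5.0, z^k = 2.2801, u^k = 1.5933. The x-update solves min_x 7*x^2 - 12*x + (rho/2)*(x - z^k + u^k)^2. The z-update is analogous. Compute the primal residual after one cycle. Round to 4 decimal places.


ADMM iteration with rho = 5.0, z^k = 2.2801, u^k = 1.5933
Step 1: x-update.
Minimize 7*x^2 - 12*x + (5.0/2)*(x - 2.2801 + 1.5933)^2
FOC: (2*7 + 5.0)*x = 12 + 5.0*(2.2801 - 1.5933)
x^{k+1} = 0.8123
Step 2: z-update.
Minimize 7*z^2 + 8*z + (5.0/2)*(0.8123 - z + 1.5933)^2
FOC: (2*7 + 5.0)*z = -8 + 5.0*(0.8123 + 1.5933)
z^{k+1} = 0.212
Step 3: u-update.
u^{k+1} = 1.5933 + 0.8123 - 0.212 = 2.1936
Step 4: Primal residual = |0.8123 - 0.212| = 0.6003


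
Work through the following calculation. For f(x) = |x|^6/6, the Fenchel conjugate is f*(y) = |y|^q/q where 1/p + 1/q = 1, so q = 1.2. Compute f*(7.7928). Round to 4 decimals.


The conjugate exponent q satisfies 1/p + 1/q = 1.
p = 6, so q = 6/(6 - 1) = 1.2
|y|^q = 7.7928^1.2 = 11.7498
f*(7.7928) = 11.7498 / 1.2 = 9.7915


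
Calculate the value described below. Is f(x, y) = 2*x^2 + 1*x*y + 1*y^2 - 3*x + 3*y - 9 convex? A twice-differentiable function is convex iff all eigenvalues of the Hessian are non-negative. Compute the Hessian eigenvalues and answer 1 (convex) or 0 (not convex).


The Hessian of f(x,y) = 2*x^2 + 1*x*y + 1*y^2 - 3*x + 3*y - 9 is:
H = [[4, 1], [1, 2]]
Trace = 4 + 2 = 6
Determinant = 4*2 - (1)^2 = 7
Discriminant = (6)^2 - 4*7 = 8.0
Eigenvalues: lambda_1 = 1.5858, lambda_2 = 4.4142
The function is convex.

1


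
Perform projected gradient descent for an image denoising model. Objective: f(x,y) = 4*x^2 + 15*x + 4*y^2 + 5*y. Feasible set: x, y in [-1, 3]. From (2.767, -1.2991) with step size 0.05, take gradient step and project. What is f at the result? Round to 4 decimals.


Step 1: Compute gradient at (2.767, -1.2991).
grad_x = 2*4*2.767 + 15 = 37.136
grad_y = 2*4*-1.2991 + 5 = -5.3928
Step 2: Gradient step.
x_raw = 2.767 - 0.05*37.136 = 0.9102
y_raw = -1.2991 - 0.05*-5.3928 = -1.0295
Step 3: Project onto [-1, 3].
x_proj = clip(0.9102) = 0.9102
y_proj = clip(-1.0295) = -1.0
Step 4: Evaluate f.
f(0.9102, -1.0) = 15.9669


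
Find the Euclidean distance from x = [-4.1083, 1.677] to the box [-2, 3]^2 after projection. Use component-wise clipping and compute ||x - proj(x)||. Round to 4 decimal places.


Project each component onto [-2, 3].
clip(-4.1083) = -2.0, clip(1.677) = 1.677
Projection = [-2.0, 1.677]
Squared diffs: [4.4449, 0.0]
Distance = sqrt(4.4449) = 2.1083


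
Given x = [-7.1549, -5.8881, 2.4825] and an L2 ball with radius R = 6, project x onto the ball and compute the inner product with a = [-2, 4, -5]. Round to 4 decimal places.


Step 1: Compute ||x|| (intermediates to 6 decimals).
||x|| = sqrt((-7.1549)^2 + (-5.8881)^2 + 2.4825^2) = 9.592973
Step 2: Project.
Since ||x|| > R, scale = R/||x|| = 6/9.592973 = 0.625458, proj(x) = scale * x
proj(x) = [-4.475089, -3.682759, 1.552699]
Step 3: Dot product.
a^T * proj(x) = -2*(-4.475089) + 4*(-3.682759) - 5*1.552699 = -13.5444


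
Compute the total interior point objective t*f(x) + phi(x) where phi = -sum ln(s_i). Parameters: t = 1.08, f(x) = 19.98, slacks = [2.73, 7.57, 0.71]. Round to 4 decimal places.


Step 1: Compute log-barrier.
ln values: [1.0043, 2.0242, -0.3425]
phi = -(1.0043 + 2.0242 - 0.3425) = -2.686
Step 2: Compute augmented objective.
t*f(x) = 1.08*19.98 = 21.5784
Total = 21.5784 - 2.686 = 18.8924


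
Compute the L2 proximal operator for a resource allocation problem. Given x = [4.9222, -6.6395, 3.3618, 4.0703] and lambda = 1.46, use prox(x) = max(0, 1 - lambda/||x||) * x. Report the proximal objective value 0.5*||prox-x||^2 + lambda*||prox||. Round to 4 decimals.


Step 1: Compute ||x||.
||x|| = 9.8071
Step 2: Compute scaling factor.
scale = max(0, 1 - 1.46/9.8071) = 0.8511
Step 3: prox(x) = [4.1894, -5.6511, 2.8613, 3.4644]
||prox(x)|| = 8.3471
Step 4: Proximal objective.
0.5*||prox-x||^2 = 1.0658
lambda*||prox|| = 12.1868
Total = 13.2526


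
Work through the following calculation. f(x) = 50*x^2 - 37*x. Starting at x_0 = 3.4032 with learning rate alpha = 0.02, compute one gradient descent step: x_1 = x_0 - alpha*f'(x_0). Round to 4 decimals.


We compute the gradient at x_0 and apply the update.
f'(x) = 100*x - 37
f'(3.4032) = 100*3.4032 - 37 = 303.32
x_1 = 3.4032 - 0.02*303.32 = -2.6632


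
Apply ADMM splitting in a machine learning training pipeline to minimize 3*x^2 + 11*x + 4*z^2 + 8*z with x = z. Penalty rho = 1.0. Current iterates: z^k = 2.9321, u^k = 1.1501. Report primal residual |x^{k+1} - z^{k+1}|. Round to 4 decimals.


ADMM iteration with rho = 1.0, z^k = 2.9321, u^k = 1.1501
Step 1: x-update.
Minimize 3*x^2 + 11*x + (1.0/2)*(x - 2.9321 + 1.1501)^2
FOC: (2*3 + 1.0)*x = -11 + 1.0*(2.9321 - 1.1501)
x^{k+1} = -1.3169
Step 2: z-update.
Minimize 4*z^2 + 8*z + (1.0/2)*(-1.3169 - z + 1.1501)^2
FOC: (2*4 + 1.0)*z = -8 + 1.0*(-1.3169 + 1.1501)
z^{k+1} = -0.9074
Step 3: u-update.
u^{k+1} = 1.1501 - 1.3169 + 0.9074 = 0.7407
Step 4: Primal residual = |-1.3169 + 0.9074| = 0.4094


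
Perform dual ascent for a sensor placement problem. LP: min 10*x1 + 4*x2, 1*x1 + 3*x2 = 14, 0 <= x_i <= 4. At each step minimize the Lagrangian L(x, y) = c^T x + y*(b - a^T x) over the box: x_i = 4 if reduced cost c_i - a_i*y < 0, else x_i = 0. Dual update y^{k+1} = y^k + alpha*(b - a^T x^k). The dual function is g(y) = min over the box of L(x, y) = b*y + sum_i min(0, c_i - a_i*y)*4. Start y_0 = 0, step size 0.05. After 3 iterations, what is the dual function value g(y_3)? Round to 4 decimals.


Dual ascent for LP: min 10*x1 + 4*x2, 1*x1 + 3*x2 = 14, 0 <= x_i <= 4
Step 1: y^k = 0.0, reduced costs: (10.0, 4.0)
  x^k = (0.0, 0.0), subgradient = b - a^T x = 14.0
  y^{k+1} = 0.0 + 0.05*14.0 = 0.7
Step 2: y^k = 0.7, reduced costs: (9.3, 1.9)
  x^k = (0.0, 0.0), subgradient = b - a^T x = 14.0
  y^{k+1} = 0.7 + 0.05*14.0 = 1.4
Step 3: y^k = 1.4, reduced costs: (8.6, -0.2)
  x^k = (0.0, 4.0), subgradient = b - a^T x = 2.0
  y^{k+1} = 1.4 + 0.05*2.0 = 1.5
Dual objective at y_3 = 1.5: reduced costs (8.5, -0.5), box minimizer x = (0.0, 4.0)
g(y_3) = b*y + (c1 - a1*y)*x1 + (c2 - a2*y)*x2 = 14*1.5 + 8.5*0.0 + (-0.5)*4.0 = 21.0 + 0.0 - 2.0 = 19.0


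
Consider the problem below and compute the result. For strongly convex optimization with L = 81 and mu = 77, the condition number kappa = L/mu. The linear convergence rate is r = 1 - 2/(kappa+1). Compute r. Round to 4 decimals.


Step 1: Compute the condition number.
kappa = L/mu = 81/77 = 1.0519
Step 2: Compute the convergence rate.
r = 1 - 2/(kappa + 1) = 1 - 2*mu/(L + mu) = (L - mu)/(L + mu) = 4/158 = 0.0253


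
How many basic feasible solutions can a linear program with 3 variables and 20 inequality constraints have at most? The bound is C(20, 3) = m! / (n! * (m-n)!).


Each vertex corresponds to some choice of n active constraints out of m, so the number of vertices is at most C(m, n) = m! / (n!(m-n)!).
m = 20, n = 3
Numerator: 20 * 19 * 18
Denominator: 3! = 6
C(20, 3) = 1140


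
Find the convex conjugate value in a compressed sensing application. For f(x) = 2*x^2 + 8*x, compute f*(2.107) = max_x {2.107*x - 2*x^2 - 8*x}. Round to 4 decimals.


f*(y) = sup_x {y*x - a*x^2 - b*x} = sup_x {(y-b)*x - a*x^2}
FOC: (y - b) - 2a*x = 0 => x* = (y - b)/(2a)
x* = (2.107 - 8)/(2*2) = -1.4733
f*(2.107) = (y-b)^2/(4a) = (2.107 - 8)^2/(4*2)
= 34.7274/8 = 4.3409


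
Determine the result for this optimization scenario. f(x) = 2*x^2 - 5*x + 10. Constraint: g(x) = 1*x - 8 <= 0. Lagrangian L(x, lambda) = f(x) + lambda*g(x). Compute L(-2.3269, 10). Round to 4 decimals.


Step 1: Evaluate f(x).
f(-2.3269) = 2*(-2.3269)^2 - 5*(-2.3269) + 10 = 32.4634
Step 2: Evaluate g(x).
g(-2.3269) = 1*-2.3269 - 8 = -10.3269
Step 3: Compute Lagrangian.
L = 32.4634 + 10*-10.3269 = -70.8056


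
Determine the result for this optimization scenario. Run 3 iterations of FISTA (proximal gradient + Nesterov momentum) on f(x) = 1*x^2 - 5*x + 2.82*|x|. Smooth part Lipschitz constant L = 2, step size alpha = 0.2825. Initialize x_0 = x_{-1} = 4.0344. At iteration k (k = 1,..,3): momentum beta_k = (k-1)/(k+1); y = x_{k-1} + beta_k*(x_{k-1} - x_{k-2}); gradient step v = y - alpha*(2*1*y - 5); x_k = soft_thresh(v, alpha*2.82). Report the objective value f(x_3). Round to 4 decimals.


FISTA on f(x) = 1*x^2 - 5*x + 2.82*|x|
L = 2, alpha = 0.2825
Iteration 1: beta = 0.0, y = 4.0344 + 0.0*(4.0344 - 4.0344) = 4.0344
  grad(y) = 3.0688, v = y - alpha*grad = 3.1675
  prox(v) = soft_thresh(3.1675, 0.7967) = 2.3708
Iteration 2: beta = 0.3333, y = 2.3708 + 0.3333*(2.3708 - 4.0344) = 1.8163
  grad(y) = -1.3674, v = y - alpha*grad = 2.2026
  prox(v) = soft_thresh(2.2026, 0.7967) = 1.4059
Iteration 3: beta = 0.5, y = 1.4059 + 0.5*(1.4059 - 2.3708) = 0.9235
  grad(y) = -3.153, v = y - alpha*grad = 1.8142
  prox(v) = soft_thresh(1.8142, 0.7967) = 1.0176
f(x_3) = 1*1.0176^2 - 5*1.0176 + 2.82*|1.0176| = -1.1829


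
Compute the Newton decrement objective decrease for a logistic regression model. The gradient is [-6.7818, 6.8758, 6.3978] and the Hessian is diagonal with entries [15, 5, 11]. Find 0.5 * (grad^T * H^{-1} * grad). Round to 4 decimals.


Step 1: H is diagonal, so H^(-1) * g = [-0.4521, 1.3752, 0.5816].
Step 2: g^T H^(-1) g = sum_i g_i^2 / H_ii
  = (-6.7818)^2/15 + (6.8758)^2/5 + (6.3978)^2/11
  = 3.0662 + 9.4553 + 3.7211 = 16.2426
Step 3: Objective decrease = 0.5 * g^T H^(-1) g = 8.1213


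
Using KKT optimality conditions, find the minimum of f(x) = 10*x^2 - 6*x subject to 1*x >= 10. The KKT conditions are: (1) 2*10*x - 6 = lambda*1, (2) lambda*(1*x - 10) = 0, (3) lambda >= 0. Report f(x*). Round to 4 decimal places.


Step 1: Try lambda = 0 (constraint inactive).
x_unc = 6/(2*10) = 0.3
Check: 1*0.3 = 0.3 < 10 -- violated!
Step 2: Constraint must be active: 1*x = 10
x* = 10/1 = 10.0
lambda = (2*10*10.0 - 6)/1 = 194.0
Step 3: Compute optimal value.
f(x*) = 10*10.0^2 - 6*10.0 = 940.0


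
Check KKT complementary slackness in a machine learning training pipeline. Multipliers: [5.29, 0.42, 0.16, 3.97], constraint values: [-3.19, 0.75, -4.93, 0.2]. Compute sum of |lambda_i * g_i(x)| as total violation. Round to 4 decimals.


KKT complementary slackness check:
lambda_1 * g_1 = 5.29 * -3.19 = -16.8751
lambda_2 * g_2 = 0.42 * 0.75 = 0.315
lambda_3 * g_3 = 0.16 * -4.93 = -0.7888
lambda_4 * g_4 = 3.97 * 0.2 = 0.794
Total violation = 16.8751 + 0.315 + 0.7888 + 0.794 = 18.7729


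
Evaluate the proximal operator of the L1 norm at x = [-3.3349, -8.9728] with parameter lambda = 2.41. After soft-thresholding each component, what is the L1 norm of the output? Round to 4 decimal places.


Soft-thresholding with lambda = 2.41:
prox(-3.3349) = sign(-3.3349)*max(|-3.3349| - 2.41, 0) = -0.9249
prox(-8.9728) = sign(-8.9728)*max(|-8.9728| - 2.41, 0) = -6.5628
prox(x) = [-0.9249, -6.5628]
||prox(x)||_1 = 0.9249 + 6.5628 = 7.4877


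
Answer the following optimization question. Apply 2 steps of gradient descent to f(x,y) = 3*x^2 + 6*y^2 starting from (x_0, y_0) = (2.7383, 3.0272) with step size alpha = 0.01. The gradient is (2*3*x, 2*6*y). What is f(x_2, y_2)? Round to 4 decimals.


Gradient descent on f(x,y) = 3*x^2 + 6*y^2.
Starting point: (2.7383, 3.0272), alpha = 0.01
Step 1: grad_x = 2*3*2.7383 = 16.4298, grad_y = 2*6*3.0272 = 36.3264
  x_1 = 2.7383 - 0.01*16.4298 = 2.574
  y_1 = 3.0272 - 0.01*36.3264 = 2.6639
Step 2: grad_x = 2*3*2.574 = 15.444, grad_y = 2*6*2.6639 = 31.9672
  x_2 = 2.574 - 0.01*15.444 = 2.4196
  y_2 = 2.6639 - 0.01*31.9672 = 2.3443
f(2.4196, 2.3443) = 3*2.4196^2 + 6*2.3443^2 = 50.5363


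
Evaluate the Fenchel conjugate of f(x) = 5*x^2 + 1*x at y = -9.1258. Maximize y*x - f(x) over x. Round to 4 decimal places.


f*(y) = sup_x {y*x - a*x^2 - b*x} = sup_x {(y-b)*x - a*x^2}
FOC: (y - b) - 2a*x = 0 => x* = (y - b)/(2a)
x* = (-9.1258 - 1)/(2*5) = -1.0126
f*(-9.1258) = (y-b)^2/(4a) = (-9.1258 - 1)^2/(4*5)
= 102.5318/20 = 5.1266


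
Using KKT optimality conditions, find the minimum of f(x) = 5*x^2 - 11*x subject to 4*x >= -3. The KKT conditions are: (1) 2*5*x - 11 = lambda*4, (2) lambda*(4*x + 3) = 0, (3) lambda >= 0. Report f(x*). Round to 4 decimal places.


Step 1: Try lambda = 0 (constraint inactive).
Stationarity: 2*5*x - 11 = 0
x* = 11/(2*5) = 1.1
Check constraint: 4*1.1 = 4.4 >= -3 -- satisfied.
Step 2: Compute optimal value.
f(x*) = 5*1.1^2 - 11*1.1 = -6.05


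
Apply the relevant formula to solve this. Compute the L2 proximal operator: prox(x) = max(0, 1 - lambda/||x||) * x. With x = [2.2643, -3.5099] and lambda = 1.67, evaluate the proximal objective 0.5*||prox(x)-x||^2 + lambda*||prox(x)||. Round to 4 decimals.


Step 1: Compute ||x||.
||x|| = 4.1769
Step 2: Compute scaling factor.
scale = max(0, 1 - 1.67/4.1769) = 0.6002
Step 3: prox(x) = [1.359, -2.1066]
||prox(x)|| = 2.5069
Step 4: Proximal objective.
0.5*||prox-x||^2 = 1.3945
lambda*||prox|| = 4.1865
Total = 5.581


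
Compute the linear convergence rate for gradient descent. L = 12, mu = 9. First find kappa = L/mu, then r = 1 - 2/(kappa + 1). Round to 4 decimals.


Step 1: Compute the condition number.
kappa = L/mu = 12/9 = 1.3333
Step 2: Compute the convergence rate.
r = 1 - 2/(kappa + 1) = 1 - 2*mu/(L + mu) = (L - mu)/(L + mu) = 3/21 = 0.1429


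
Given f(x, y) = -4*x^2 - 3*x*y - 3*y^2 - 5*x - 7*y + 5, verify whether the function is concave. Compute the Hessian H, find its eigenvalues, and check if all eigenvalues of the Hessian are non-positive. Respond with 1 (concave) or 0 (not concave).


The Hessian of f(x,y) = -4*x^2 - 3*x*y - 3*y^2 - 5*x - 7*y + 5 is:
H = [[-8, -3], [-3, -6]]
Trace = -8 - 6 = -14
Determinant = -8*-6 - (-3)^2 = 39
Discriminant = (-14)^2 - 4*39 = 40.0
Eigenvalues: lambda_1 = -10.1623, lambda_2 = -3.8377
The function is concave.

1


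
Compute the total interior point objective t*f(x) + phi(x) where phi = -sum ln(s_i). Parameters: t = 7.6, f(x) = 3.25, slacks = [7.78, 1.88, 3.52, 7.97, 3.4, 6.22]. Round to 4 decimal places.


Step 1: Compute log-barrier.
ln values: [2.0516, 0.6313, 1.2585, 2.0757, 1.2238, 1.8278]
phi = -(2.0516 + 0.6313 + 1.2585 + 2.0757 + 1.2238 + 1.8278) = -9.0685
Step 2: Compute augmented objective.
t*f(x) = 7.6*3.25 = 24.7
Total = 24.7 - 9.0685 = 15.6315


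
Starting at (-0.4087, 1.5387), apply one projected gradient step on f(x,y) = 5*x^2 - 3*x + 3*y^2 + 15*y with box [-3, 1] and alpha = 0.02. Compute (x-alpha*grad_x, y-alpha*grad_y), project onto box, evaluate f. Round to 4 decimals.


Step 1: Compute gradient at (-0.4087, 1.5387).
grad_x = 2*5*-0.4087 - 3 = -7.087
grad_y = 2*3*1.5387 + 15 = 24.2322
Step 2: Gradient step.
x_raw = -0.4087 - 0.02*-7.087 = -0.267
y_raw = 1.5387 - 0.02*24.2322 = 1.0541
Step 3: Project onto [-3, 1].
x_proj = clip(-0.267) = -0.267
y_proj = clip(1.0541) = 1.0
Step 4: Evaluate f.
f(-0.267, 1.0) = 19.1572


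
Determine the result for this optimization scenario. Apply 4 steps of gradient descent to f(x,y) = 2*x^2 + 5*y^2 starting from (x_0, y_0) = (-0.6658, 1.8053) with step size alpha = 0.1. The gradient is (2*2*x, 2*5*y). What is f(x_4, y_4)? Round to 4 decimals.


Gradient descent on f(x,y) = 2*x^2 + 5*y^2.
Starting point: (-0.6658, 1.8053), alpha = 0.1
Step 1: grad_x = 2*2*-0.6658 = -2.6632, grad_y = 2*5*1.8053 = 18.053
  x_1 = -0.6658 - 0.1*-2.6632 = -0.3995
  y_1 = 1.8053 - 0.1*18.053 = 0.0
Step 2: grad_x = 2*2*-0.3995 = -1.5979, grad_y = 2*5*0.0 = 0.0
  x_2 = -0.3995 - 0.1*-1.5979 = -0.2397
  y_2 = 0.0 - 0.1*0.0 = 0.0
Step 3: grad_x = 2*2*-0.2397 = -0.9588, grad_y = 2*5*0.0 = 0.0
  x_3 = -0.2397 - 0.1*-0.9588 = -0.1438
  y_3 = 0.0 - 0.1*0.0 = 0.0
Step 4: grad_x = 2*2*-0.1438 = -0.5753, grad_y = 2*5*0.0 = 0.0
  x_4 = -0.1438 - 0.1*-0.5753 = -0.0863
  y_4 = 0.0 - 0.1*0.0 = 0.0
f(-0.0863, 0.0) = 2*(-0.0863)^2 + 5*0.0^2 = 0.0149


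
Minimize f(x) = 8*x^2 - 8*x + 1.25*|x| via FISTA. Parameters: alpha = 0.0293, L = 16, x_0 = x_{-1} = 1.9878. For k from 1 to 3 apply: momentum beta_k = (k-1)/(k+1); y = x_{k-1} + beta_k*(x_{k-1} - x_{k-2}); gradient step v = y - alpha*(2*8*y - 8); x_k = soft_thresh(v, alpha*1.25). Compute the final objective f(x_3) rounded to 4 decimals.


FISTA on f(x) = 8*x^2 - 8*x + 1.25*|x|
L = 16, alpha = 0.0293
Iteration 1: beta = 0.0, y = 1.9878 + 0.0*(1.9878 - 1.9878) = 1.9878
  grad(y) = 23.8048, v = y - alpha*grad = 1.2903
  prox(v) = soft_thresh(1.2903, 0.0366) = 1.2537
Iteration 2: beta = 0.3333, y = 1.2537 + 0.3333*(1.2537 - 1.9878) = 1.009
  grad(y) = 8.1439, v = y - alpha*grad = 0.7704
  prox(v) = soft_thresh(0.7704, 0.0366) = 0.7338
Iteration 3: beta = 0.5, y = 0.7338 + 0.5*(0.7338 - 1.2537) = 0.4738
  grad(y) = -0.4195, v = y - alpha*grad = 0.4861
  prox(v) = soft_thresh(0.4861, 0.0366) = 0.4494
f(x_3) = 8*0.4494^2 - 8*0.4494 + 1.25*|0.4494| = -1.4177


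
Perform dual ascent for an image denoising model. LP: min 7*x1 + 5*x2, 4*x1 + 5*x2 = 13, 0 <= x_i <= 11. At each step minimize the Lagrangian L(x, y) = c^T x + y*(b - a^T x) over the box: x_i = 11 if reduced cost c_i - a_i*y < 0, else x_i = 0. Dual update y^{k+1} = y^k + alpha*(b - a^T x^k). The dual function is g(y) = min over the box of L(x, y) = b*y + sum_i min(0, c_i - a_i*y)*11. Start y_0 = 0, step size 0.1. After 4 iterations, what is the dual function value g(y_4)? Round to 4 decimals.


Dual ascent for LP: min 7*x1 + 5*x2, 4*x1 + 5*x2 = 13, 0 <= x_i <= 11
Step 1: y^k = 0.0, reduced costs: (7.0, 5.0)
  x^k = (0.0, 0.0), subgradient = b - a^T x = 13.0
  y^{k+1} = 0.0 + 0.1*13.0 = 1.3
Step 2: y^k = 1.3, reduced costs: (1.8, -1.5)
  x^k = (0.0, 11.0), subgradient = b - a^T x = -42.0
  y^{k+1} = 1.3 + 0.1*-42.0 = -2.9
Step 3: y^k = -2.9, reduced costs: (18.6, 19.5)
  x^k = (0.0, 0.0), subgradient = b - a^T x = 13.0
  y^{k+1} = -2.9 + 0.1*13.0 = -1.6
Step 4: y^k = -1.6, reduced costs: (13.4, 13.0)
  x^k = (0.0, 0.0), subgradient = b - a^T x = 13.0
  y^{k+1} = -1.6 + 0.1*13.0 = -0.3
Dual objective at y_4 = -0.3: reduced costs (8.2, 6.5), box minimizer x = (0.0, 0.0)
g(y_4) = b*y + (c1 - a1*y)*x1 + (c2 - a2*y)*x2 = 13*(-0.3) + 8.2*0.0 + 6.5*0.0 = -3.9 + 0.0 + 0.0 = -3.9


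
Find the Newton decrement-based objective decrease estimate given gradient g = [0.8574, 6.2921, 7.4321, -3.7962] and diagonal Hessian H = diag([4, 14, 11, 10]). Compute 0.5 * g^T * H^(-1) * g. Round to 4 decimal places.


Step 1: H is diagonal, so H^(-1) * g = [0.2144, 0.4494, 0.6756, -0.3796].
Step 2: g^T H^(-1) g = sum_i g_i^2 / H_ii
  = (0.8574)^2/4 + (6.2921)^2/14 + (7.4321)^2/11 + (-3.7962)^2/10
  = 0.1838 + 2.8279 + 5.0215 + 1.4411 = 9.4743
Step 3: Objective decrease = 0.5 * g^T H^(-1) g = 4.7371


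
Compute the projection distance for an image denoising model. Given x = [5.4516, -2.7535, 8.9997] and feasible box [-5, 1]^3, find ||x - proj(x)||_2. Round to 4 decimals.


Project each component onto [-5, 1].
clip(5.4516) = 1.0, clip(-2.7535) = -2.7535, clip(8.9997) = 1.0
Projection = [1.0, -2.7535, 1.0]
Squared diffs: [19.8167, 0.0, 63.9952]
Distance = sqrt(83.8119) = 9.1549


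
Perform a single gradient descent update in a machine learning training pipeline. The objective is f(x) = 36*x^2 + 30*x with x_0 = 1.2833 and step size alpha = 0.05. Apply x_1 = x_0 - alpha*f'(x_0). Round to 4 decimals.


We compute the gradient at x_0 and apply the update.
f'(x) = 72*x + 30
f'(1.2833) = 72*1.2833 + 30 = 122.3976
x_1 = 1.2833 - 0.05*122.3976 = -4.8366


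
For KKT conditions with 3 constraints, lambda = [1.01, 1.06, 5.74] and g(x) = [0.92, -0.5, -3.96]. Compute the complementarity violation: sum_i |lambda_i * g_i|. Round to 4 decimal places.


KKT complementary slackness check:
lambda_1 * g_1 = 1.01 * 0.92 = 0.9292
lambda_2 * g_2 = 1.06 * -0.5 = -0.53
lambda_3 * g_3 = 5.74 * -3.96 = -22.7304
Total violation = 0.9292 + 0.53 + 22.7304 = 24.1896


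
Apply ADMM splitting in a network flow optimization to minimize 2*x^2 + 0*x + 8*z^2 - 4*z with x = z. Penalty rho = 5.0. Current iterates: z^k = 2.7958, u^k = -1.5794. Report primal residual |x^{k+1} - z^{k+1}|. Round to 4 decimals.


ADMM iteration with rho = 5.0, z^k = 2.7958, u^k = -1.5794
Step 1: x-update.
Minimize 2*x^2 + 0*x + (5.0/2)*(x - 2.7958 - 1.5794)^2
FOC: (2*2 + 5.0)*x = 0 + 5.0*(2.7958 + 1.5794)
x^{k+1} = 2.4307
Step 2: z-update.
Minimize 8*z^2 - 4*z + (5.0/2)*(2.4307 - z - 1.5794)^2
FOC: (2*8 + 5.0)*z = 4 + 5.0*(2.4307 - 1.5794)
z^{k+1} = 0.3932
Step 3: u-update.
u^{k+1} = -1.5794 + 2.4307 - 0.3932 = 0.4581
Step 4: Primal residual = |2.4307 - 0.3932| = 2.0375


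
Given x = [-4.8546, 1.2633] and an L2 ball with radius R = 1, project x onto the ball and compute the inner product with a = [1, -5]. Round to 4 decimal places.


Step 1: Compute ||x|| (intermediates to 6 decimals).
||x|| = sqrt((-4.8546)^2 + 1.2633^2) = 5.01628
Step 2: Project.
Since ||x|| > R, scale = R/||x|| = 1/5.01628 = 0.199351, proj(x) = scale * x
proj(x) = [-0.967769, 0.25184]
Step 3: Dot product.
a^T * proj(x) = 1*(-0.967769) - 5*0.25184 = -2.227


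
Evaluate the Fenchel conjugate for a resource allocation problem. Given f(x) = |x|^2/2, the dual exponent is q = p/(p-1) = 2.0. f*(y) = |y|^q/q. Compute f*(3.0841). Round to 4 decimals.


The conjugate exponent q satisfies 1/p + 1/q = 1.
p = 2, so q = 2/(2 - 1) = 2.0
|y|^q = 3.0841^2.0 = 9.5117
f*(3.0841) = 9.5117 / 2.0 = 4.7558


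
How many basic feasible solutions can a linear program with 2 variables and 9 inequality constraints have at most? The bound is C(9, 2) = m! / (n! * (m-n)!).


Each vertex corresponds to some choice of n active constraints out of m, so the number of vertices is at most C(m, n) = m! / (n!(m-n)!).
m = 9, n = 2
Numerator: 9 * 8
Denominator: 2! = 2
C(9, 2) = 36


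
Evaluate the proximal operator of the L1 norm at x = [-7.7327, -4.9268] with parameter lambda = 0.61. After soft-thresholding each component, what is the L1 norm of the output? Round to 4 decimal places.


Soft-thresholding with lambda = 0.61:
prox(-7.7327) = sign(-7.7327)*max(|-7.7327| - 0.61, 0) = -7.1227
prox(-4.9268) = sign(-4.9268)*max(|-4.9268| - 0.61, 0) = -4.3168
prox(x) = [-7.1227, -4.3168]
||prox(x)||_1 = 7.1227 + 4.3168 = 11.4395


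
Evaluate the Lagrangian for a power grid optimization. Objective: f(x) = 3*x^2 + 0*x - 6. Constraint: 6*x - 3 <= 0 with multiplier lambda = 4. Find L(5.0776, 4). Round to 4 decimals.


Step 1: Evaluate f(x).
f(5.0776) = 3*5.0776^2 + 0*5.0776 - 6 = 71.3461
Step 2: Evaluate g(x).
g(5.0776) = 6*5.0776 - 3 = 27.4656
Step 3: Compute Lagrangian.
L = 71.3461 + 4*27.4656 = 181.2085


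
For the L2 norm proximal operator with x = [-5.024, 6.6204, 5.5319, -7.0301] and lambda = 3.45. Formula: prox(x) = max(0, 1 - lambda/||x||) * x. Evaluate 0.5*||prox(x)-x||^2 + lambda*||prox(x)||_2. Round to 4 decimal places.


Step 1: Compute ||x||.
||x|| = 12.2104
Step 2: Compute scaling factor.
scale = max(0, 1 - 3.45/12.2104) = 0.7175
Step 3: prox(x) = [-3.6045, 4.7498, 3.9689, -5.0438]
||prox(x)|| = 8.7604
Step 4: Proximal objective.
0.5*||prox-x||^2 = 5.9513
lambda*||prox|| = 30.2234
Total = 36.1747


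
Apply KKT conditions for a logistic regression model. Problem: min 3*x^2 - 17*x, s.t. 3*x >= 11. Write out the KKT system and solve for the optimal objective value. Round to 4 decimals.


Step 1: Try lambda = 0 (constraint inactive).
x_unc = 17/(2*3) = 2.8333
Check: 3*2.8333 = 8.4999 < 11 -- violated!
Step 2: Constraint must be active: 3*x = 11
x* = 11/3 = 3.6667 (rounded; the exact value 11/3 is used below)
lambda = (2*3*(11/3) - 17)/3 = 1.6667
Step 3: Compute optimal value.
f(x*) = 3*(11/3)^2 - 17*(11/3) = -22.0


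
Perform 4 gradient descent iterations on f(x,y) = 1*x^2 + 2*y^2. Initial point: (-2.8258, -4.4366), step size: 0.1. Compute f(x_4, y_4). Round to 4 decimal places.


Gradient descent on f(x,y) = 1*x^2 + 2*y^2.
Starting point: (-2.8258, -4.4366), alpha = 0.1
Step 1: grad_x = 2*1*-2.8258 = -5.6516, grad_y = 2*2*-4.4366 = -17.7464
  x_1 = -2.8258 - 0.1*-5.6516 = -2.2606
  y_1 = -4.4366 - 0.1*-17.7464 = -2.662
Step 2: grad_x = 2*1*-2.2606 = -4.5213, grad_y = 2*2*-2.662 = -10.6478
  x_2 = -2.2606 - 0.1*-4.5213 = -1.8085
  y_2 = -2.662 - 0.1*-10.6478 = -1.5972
Step 3: grad_x = 2*1*-1.8085 = -3.617, grad_y = 2*2*-1.5972 = -6.3887
  x_3 = -1.8085 - 0.1*-3.617 = -1.4468
  y_3 = -1.5972 - 0.1*-6.3887 = -0.9583
Step 4: grad_x = 2*1*-1.4468 = -2.8936, grad_y = 2*2*-0.9583 = -3.8332
  x_4 = -1.4468 - 0.1*-2.8936 = -1.1574
  y_4 = -0.9583 - 0.1*-3.8332 = -0.575
f(-1.1574, -0.575) = 1*(-1.1574)^2 + 2*(-0.575)^2 = 2.0009


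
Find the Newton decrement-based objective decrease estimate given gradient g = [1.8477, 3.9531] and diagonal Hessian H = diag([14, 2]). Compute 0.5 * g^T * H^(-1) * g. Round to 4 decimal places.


Step 1: H is diagonal, so H^(-1) * g = [0.132, 1.9766].
Step 2: g^T H^(-1) g = sum_i g_i^2 / H_ii
  = (1.8477)^2/14 + (3.9531)^2/2
  = 0.2439 + 7.8135 = 8.0574
Step 3: Objective decrease = 0.5 * g^T H^(-1) g = 4.0287


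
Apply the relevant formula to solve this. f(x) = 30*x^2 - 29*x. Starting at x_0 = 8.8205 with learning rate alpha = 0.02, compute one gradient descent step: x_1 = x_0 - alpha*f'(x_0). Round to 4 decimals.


We compute the gradient at x_0 and apply the update.
f'(x) = 60*x - 29
f'(8.8205) = 60*8.8205 - 29 = 500.23
x_1 = 8.8205 - 0.02*500.23 = -1.1841


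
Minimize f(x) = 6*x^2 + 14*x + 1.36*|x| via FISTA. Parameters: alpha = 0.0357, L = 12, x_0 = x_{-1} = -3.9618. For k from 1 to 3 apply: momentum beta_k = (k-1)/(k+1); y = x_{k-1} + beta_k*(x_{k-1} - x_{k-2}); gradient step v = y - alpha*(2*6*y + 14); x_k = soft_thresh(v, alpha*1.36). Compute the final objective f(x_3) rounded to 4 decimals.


FISTA on f(x) = 6*x^2 + 14*x + 1.36*|x|
L = 12, alpha = 0.0357
Iteration 1: beta = 0.0, y = -3.9618 + 0.0*(-3.9618 + 3.9618) = -3.9618
  grad(y) = -33.5416, v = y - alpha*grad = -2.7644
  prox(v) = soft_thresh(-2.7644, 0.0486) = -2.7158
Iteration 2: beta = 0.3333, y = -2.7158 + 0.3333*(-2.7158 + 3.9618) = -2.3005
  grad(y) = -13.6058, v = y - alpha*grad = -1.8148
  prox(v) = soft_thresh(-1.8148, 0.0486) = -1.7662
Iteration 3: beta = 0.5, y = -1.7662 + 0.5*(-1.7662 + 2.7158) = -1.2914
  grad(y) = -1.4968, v = y - alpha*grad = -1.238
  prox(v) = soft_thresh(-1.238, 0.0486) = -1.1894
f(x_3) = 6*(-1.1894)^2 + 14*(-1.1894) + 1.36*|-1.1894| = -6.546


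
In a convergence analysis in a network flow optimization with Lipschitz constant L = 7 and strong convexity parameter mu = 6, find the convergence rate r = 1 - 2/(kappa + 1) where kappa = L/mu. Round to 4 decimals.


Step 1: Compute the condition number.
kappa = L/mu = 7/6 = 1.1667
Step 2: Compute the convergence rate.
r = 1 - 2/(kappa + 1) = 1 - 2*mu/(L + mu) = (L - mu)/(L + mu) = 1/13 = 0.0769


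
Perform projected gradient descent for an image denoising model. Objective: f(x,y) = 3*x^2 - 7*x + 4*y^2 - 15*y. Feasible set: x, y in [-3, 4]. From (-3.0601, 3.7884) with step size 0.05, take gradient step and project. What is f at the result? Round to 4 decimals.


Step 1: Compute gradient at (-3.0601, 3.7884).
grad_x = 2*3*-3.0601 - 7 = -25.3606
grad_y = 2*4*3.7884 - 15 = 15.3072
Step 2: Gradient step.
x_raw = -3.0601 - 0.05*-25.3606 = -1.7921
y_raw = 3.7884 - 0.05*15.3072 = 3.023
Step 3: Project onto [-3, 4].
x_proj = clip(-1.7921) = -1.7921
y_proj = clip(3.023) = 3.023
Step 4: Evaluate f.
f(-1.7921, 3.023) = 13.3885


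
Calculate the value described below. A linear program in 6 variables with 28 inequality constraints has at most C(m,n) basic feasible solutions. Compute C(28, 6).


Each vertex corresponds to some choice of n active constraints out of m, so the number of vertices is at most C(m, n) = m! / (n!(m-n)!).
m = 28, n = 6
Numerator: 28 * 27 * 26 * 25 * 24 * 23
Denominator: 6! = 720
C(28, 6) = 376740


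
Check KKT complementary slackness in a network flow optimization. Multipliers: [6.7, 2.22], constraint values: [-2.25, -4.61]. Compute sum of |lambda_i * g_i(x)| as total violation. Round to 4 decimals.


KKT complementary slackness check:
lambda_1 * g_1 = 6.7 * -2.25 = -15.075
lambda_2 * g_2 = 2.22 * -4.61 = -10.2342
Total violation = 15.075 + 10.2342 = 25.3092


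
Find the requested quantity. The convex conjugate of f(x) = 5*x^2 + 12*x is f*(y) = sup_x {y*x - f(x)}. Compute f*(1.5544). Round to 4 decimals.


f*(y) = sup_x {y*x - a*x^2 - b*x} = sup_x {(y-b)*x - a*x^2}
FOC: (y - b) - 2a*x = 0 => x* = (y - b)/(2a)
x* = (1.5544 - 12)/(2*5) = -1.0446
f*(1.5544) = (y-b)^2/(4a) = (1.5544 - 12)^2/(4*5)
= 109.1106/20 = 5.4555


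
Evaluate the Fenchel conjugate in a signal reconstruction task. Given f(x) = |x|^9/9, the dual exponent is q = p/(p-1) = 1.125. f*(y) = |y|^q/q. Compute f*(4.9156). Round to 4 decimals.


The conjugate exponent q satisfies 1/p + 1/q = 1.
p = 9, so q = 9/(9 - 1) = 1.125
|y|^q = 4.9156^1.125 = 5.9982
f*(4.9156) = 5.9982 / 1.125 = 5.3318


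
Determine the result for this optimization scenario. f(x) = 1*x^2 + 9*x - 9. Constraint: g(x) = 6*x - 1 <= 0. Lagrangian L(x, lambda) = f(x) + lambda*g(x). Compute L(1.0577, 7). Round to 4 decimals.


Step 1: Evaluate f(x).
f(1.0577) = 1*1.0577^2 + 9*1.0577 - 9 = 1.638
Step 2: Evaluate g(x).
g(1.0577) = 6*1.0577 - 1 = 5.3462
Step 3: Compute Lagrangian.
L = 1.638 + 7*5.3462 = 39.0614


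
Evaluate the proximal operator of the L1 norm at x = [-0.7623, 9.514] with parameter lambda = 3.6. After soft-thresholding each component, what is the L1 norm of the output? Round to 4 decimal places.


Soft-thresholding with lambda = 3.6:
prox(-0.7623) = sign(-0.7623)*max(|-0.7623| - 3.6, 0) = 0.0
prox(9.514) = sign(9.514)*max(|9.514| - 3.6, 0) = 5.914
prox(x) = [0.0, 5.914]
||prox(x)||_1 = 0.0 + 5.914 = 5.914


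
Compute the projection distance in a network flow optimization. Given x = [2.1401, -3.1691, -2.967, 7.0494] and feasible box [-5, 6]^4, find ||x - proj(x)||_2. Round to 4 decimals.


Project each component onto [-5, 6].
clip(2.1401) = 2.1401, clip(-3.1691) = -3.1691, clip(-2.967) = -2.967, clip(7.0494) = 6.0
Projection = [2.1401, -3.1691, -2.967, 6.0]
Squared diffs: [0.0, 0.0, 0.0, 1.1012]
Distance = sqrt(1.1012) = 1.0494


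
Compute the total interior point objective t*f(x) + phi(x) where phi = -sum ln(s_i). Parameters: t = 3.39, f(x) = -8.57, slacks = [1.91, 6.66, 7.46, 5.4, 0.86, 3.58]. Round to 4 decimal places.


Step 1: Compute log-barrier.
ln values: [0.6471, 1.8961, 2.0096, 1.6864, -0.1508, 1.2754]
phi = -(0.6471 + 1.8961 + 2.0096 + 1.6864 - 0.1508 + 1.2754) = -7.3637
Step 2: Compute augmented objective.
t*f(x) = 3.39*-8.57 = -29.0523
Total = -29.0523 - 7.3637 = -36.416


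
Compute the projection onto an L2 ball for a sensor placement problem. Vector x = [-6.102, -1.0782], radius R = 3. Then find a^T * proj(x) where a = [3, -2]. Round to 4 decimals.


Step 1: Compute ||x|| (intermediates to 6 decimals).
||x|| = sqrt((-6.102)^2 + (-1.0782)^2) = 6.196525
Step 2: Project.
Since ||x|| > R, scale = R/||x|| = 3/6.196525 = 0.484142, proj(x) = scale * x
proj(x) = [-2.954234, -0.522002]
Step 3: Dot product.
a^T * proj(x) = 3*(-2.954234) - 2*(-0.522002) = -7.8187


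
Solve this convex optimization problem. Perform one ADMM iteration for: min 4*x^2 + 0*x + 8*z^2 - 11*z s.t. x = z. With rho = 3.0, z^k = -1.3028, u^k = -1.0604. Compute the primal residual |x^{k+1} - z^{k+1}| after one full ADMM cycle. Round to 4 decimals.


ADMM iteration with rho = 3.0, z^k = -1.3028, u^k = -1.0604
Step 1: x-update.
Minimize 4*x^2 + 0*x + (3.0/2)*(x + 1.3028 - 1.0604)^2
FOC: (2*4 + 3.0)*x = 0 + 3.0*(-1.3028 + 1.0604)
x^{k+1} = -0.0661
Step 2: z-update.
Minimize 8*z^2 - 11*z + (3.0/2)*(-0.0661 - z - 1.0604)^2
FOC: (2*8 + 3.0)*z = 11 + 3.0*(-0.0661 - 1.0604)
z^{k+1} = 0.4011
Step 3: u-update.
u^{k+1} = -1.0604 - 0.0661 - 0.4011 = -1.5276
Step 4: Primal residual = |-0.0661 - 0.4011| = 0.4672


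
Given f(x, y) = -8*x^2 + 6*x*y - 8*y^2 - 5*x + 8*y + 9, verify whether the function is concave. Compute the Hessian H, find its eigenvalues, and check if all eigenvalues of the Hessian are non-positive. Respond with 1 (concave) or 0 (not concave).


The Hessian of f(x,y) = -8*x^2 + 6*x*y - 8*y^2 - 5*x + 8*y + 9 is:
H = [[-16, 6], [6, -16]]
Trace = -16 - 16 = -32
Determinant = -16*-16 - (6)^2 = 220
Discriminant = (-32)^2 - 4*220 = 144.0
Eigenvalues: lambda_1 = -22.0, lambda_2 = -10.0
The function is concave.

1


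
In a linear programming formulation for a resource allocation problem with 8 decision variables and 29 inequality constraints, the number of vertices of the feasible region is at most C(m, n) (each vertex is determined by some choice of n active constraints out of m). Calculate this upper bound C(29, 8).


Each vertex corresponds to some choice of n active constraints out of m, so the number of vertices is at most C(m, n) = m! / (n!(m-n)!).
m = 29, n = 8
Numerator: 29 * 28 * 27 * 26 * 25 * 24 * 23 * 22
Denominator: 8! = 40320
C(29, 8) = 4292145
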